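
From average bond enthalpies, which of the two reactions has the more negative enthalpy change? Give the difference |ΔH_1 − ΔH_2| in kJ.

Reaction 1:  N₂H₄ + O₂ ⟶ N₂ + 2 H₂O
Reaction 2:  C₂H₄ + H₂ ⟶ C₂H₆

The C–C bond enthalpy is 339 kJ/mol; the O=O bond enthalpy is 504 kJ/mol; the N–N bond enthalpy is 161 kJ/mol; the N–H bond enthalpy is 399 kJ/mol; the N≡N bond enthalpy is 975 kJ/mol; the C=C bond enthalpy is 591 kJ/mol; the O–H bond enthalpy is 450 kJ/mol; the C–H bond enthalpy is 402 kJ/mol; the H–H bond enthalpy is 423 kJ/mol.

Reaction 1:
  Bonds broken (reactants):
    N–H: 4 × 399 = 1596
    N–N: 1 × 161 = 161
    O=O: 1 × 504 = 504
    Σ(broken) = 2261 kJ
  Bonds formed (products):
    N≡N: 1 × 975 = 975
    O–H: 4 × 450 = 1800
    Σ(formed) = 2775 kJ
  ΔH_1 = 2261 − 2775 = −514 kJ
Reaction 2:
  Bonds broken (reactants):
    C–H: 4 × 402 = 1608
    C=C: 1 × 591 = 591
    H–H: 1 × 423 = 423
    Σ(broken) = 2622 kJ
  Bonds formed (products):
    C–C: 1 × 339 = 339
    C–H: 6 × 402 = 2412
    Σ(formed) = 2751 kJ
  ΔH_2 = 2622 − 2751 = −129 kJ
ΔH_1 − ΔH_2 = −385 kJ, so reaction 1 has the more negative ΔH; |ΔH_1 − ΔH_2| = 385 kJ.

Reaction 1, by 385 kJ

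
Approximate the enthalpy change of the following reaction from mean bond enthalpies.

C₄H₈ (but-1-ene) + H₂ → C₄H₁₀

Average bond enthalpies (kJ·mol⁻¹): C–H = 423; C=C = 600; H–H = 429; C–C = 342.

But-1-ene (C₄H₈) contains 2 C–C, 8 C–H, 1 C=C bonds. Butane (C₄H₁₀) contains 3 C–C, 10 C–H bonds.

ΔH ≈ −159 kJ

Bonds broken (reactants):
  C–C: 2 × 342 = 684
  C–H: 8 × 423 = 3384
  C=C: 1 × 600 = 600
  H–H: 1 × 429 = 429
  Σ(broken) = 5097 kJ
Bonds formed (products):
  C–C: 3 × 342 = 1026
  C–H: 10 × 423 = 4230
  Σ(formed) = 5256 kJ
ΔH = Σ(broken) − Σ(formed) = 5097 − 5256 = −159 kJ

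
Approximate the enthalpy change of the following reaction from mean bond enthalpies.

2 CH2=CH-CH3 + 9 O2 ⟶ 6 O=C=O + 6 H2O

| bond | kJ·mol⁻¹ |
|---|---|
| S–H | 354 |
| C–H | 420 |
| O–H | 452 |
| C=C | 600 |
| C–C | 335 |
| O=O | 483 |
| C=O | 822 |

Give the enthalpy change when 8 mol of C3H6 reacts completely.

ΔH = −16124 kJ

Bonds broken (reactants):
  C–C: 2 × 335 = 670
  C–H: 12 × 420 = 5040
  C=C: 2 × 600 = 1200
  O=O: 9 × 483 = 4347
  Σ(broken) = 11257 kJ
Bonds formed (products):
  C=O: 12 × 822 = 9864
  O–H: 12 × 452 = 5424
  Σ(formed) = 15288 kJ
ΔH = Σ(broken) − Σ(formed) = 11257 − 15288 = −4031 kJ
For 4× the reaction as written: 4 × (−4031) = −16124 kJ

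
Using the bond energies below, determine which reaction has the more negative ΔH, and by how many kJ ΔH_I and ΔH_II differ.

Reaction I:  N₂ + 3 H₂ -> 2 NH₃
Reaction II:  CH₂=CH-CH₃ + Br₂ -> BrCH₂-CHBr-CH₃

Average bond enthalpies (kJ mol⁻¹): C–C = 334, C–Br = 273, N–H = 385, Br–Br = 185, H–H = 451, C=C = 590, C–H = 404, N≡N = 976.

Reaction II, by 124 kJ

Reaction I:
  Bonds broken (reactants):
    H–H: 3 × 451 = 1353
    N≡N: 1 × 976 = 976
    Σ(broken) = 2329 kJ
  Bonds formed (products):
    N–H: 6 × 385 = 2310
    Σ(formed) = 2310 kJ
  ΔH_I = 2329 − 2310 = +19 kJ
Reaction II:
  Bonds broken (reactants):
    Br–Br: 1 × 185 = 185
    C–C: 1 × 334 = 334
    C–H: 6 × 404 = 2424
    C=C: 1 × 590 = 590
    Σ(broken) = 3533 kJ
  Bonds formed (products):
    C–Br: 2 × 273 = 546
    C–C: 2 × 334 = 668
    C–H: 6 × 404 = 2424
    Σ(formed) = 3638 kJ
  ΔH_II = 3533 − 3638 = −105 kJ
ΔH_I − ΔH_II = +124 kJ, so reaction II has the more negative ΔH; |ΔH_I − ΔH_II| = 124 kJ.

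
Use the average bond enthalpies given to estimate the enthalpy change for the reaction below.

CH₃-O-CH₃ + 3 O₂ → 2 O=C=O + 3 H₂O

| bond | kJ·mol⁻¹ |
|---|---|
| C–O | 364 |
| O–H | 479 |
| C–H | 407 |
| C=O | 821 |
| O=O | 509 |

Bonds broken (reactants):
  C–H: 6 × 407 = 2442
  C–O: 2 × 364 = 728
  O=O: 3 × 509 = 1527
  Σ(broken) = 4697 kJ
Bonds formed (products):
  C=O: 4 × 821 = 3284
  O–H: 6 × 479 = 2874
  Σ(formed) = 6158 kJ
ΔH = Σ(broken) − Σ(formed) = 4697 − 6158 = −1461 kJ

ΔH ≈ −1461 kJ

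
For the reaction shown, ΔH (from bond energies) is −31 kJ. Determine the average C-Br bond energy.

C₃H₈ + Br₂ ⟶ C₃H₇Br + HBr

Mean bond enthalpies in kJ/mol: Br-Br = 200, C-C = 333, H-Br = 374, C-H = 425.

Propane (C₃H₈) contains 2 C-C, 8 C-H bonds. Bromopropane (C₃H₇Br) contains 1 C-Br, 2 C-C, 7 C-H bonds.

Let D be the C-Br bond energy.
Σ(broken) = 1×200 + 2×333 + 8×425 = 4266
Σ(formed) = 1×D + 2×333 + 7×425 + 1×374 = 4015 + D
ΔH = Σ(broken) − Σ(formed) = (4266) − (4015 + D) = +251 − D
Setting this equal to −31 kJ gives D = 282 kJ/mol.

D(C-Br) ≈ 282 kJ/mol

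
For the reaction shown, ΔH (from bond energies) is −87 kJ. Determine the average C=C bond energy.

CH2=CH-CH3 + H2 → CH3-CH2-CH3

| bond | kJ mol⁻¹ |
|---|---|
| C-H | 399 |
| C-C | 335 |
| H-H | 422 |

D(C=C) ≈ 624 kJ/mol

Let D be the C=C bond energy.
Σ(broken) = 1×335 + 6×399 + 1×D + 1×422 = 3151 + D
Σ(formed) = 2×335 + 8×399 = 3862
ΔH = Σ(broken) − Σ(formed) = (3151 + D) − (3862) = −711 + D
Setting this equal to −87 kJ gives D = 624 kJ/mol.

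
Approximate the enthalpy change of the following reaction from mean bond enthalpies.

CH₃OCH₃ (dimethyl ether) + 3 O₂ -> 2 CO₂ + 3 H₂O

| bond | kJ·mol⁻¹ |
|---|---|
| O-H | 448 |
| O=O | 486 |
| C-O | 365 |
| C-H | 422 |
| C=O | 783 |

Bonds broken (reactants):
  C-H: 6 × 422 = 2532
  C-O: 2 × 365 = 730
  O=O: 3 × 486 = 1458
  Σ(broken) = 4720 kJ
Bonds formed (products):
  C=O: 4 × 783 = 3132
  O-H: 6 × 448 = 2688
  Σ(formed) = 5820 kJ
ΔH = Σ(broken) − Σ(formed) = 4720 − 5820 = −1100 kJ

ΔH ≈ −1100 kJ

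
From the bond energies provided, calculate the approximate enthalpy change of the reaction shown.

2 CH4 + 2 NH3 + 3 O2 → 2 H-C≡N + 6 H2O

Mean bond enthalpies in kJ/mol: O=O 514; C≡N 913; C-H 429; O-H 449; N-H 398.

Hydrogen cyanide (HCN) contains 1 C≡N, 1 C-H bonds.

ΔH ≈ −710 kJ

Bonds broken (reactants):
  C-H: 8 × 429 = 3432
  N-H: 6 × 398 = 2388
  O=O: 3 × 514 = 1542
  Σ(broken) = 7362 kJ
Bonds formed (products):
  C≡N: 2 × 913 = 1826
  C-H: 2 × 429 = 858
  O-H: 12 × 449 = 5388
  Σ(formed) = 8072 kJ
ΔH = Σ(broken) − Σ(formed) = 7362 − 8072 = −710 kJ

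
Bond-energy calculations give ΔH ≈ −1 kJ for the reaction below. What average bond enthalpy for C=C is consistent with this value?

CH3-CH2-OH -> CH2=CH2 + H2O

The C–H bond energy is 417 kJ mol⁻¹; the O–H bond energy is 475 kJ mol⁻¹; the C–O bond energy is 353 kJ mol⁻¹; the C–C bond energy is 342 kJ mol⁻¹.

Let D be the C=C bond energy.
Σ(broken) = 1×342 + 5×417 + 1×353 + 1×475 = 3255
Σ(formed) = 4×417 + 1×D + 2×475 = 2618 + D
ΔH = Σ(broken) − Σ(formed) = (3255) − (2618 + D) = +637 − D
Setting this equal to −1 kJ gives D = 638 kJ/mol.

D(C=C) ≈ 638 kJ/mol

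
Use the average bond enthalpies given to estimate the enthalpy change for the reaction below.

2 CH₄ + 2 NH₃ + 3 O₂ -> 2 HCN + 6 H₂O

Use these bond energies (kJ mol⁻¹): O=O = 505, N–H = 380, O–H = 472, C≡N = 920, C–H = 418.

ΔH ≈ −1201 kJ

Bonds broken (reactants):
  C–H: 8 × 418 = 3344
  N–H: 6 × 380 = 2280
  O=O: 3 × 505 = 1515
  Σ(broken) = 7139 kJ
Bonds formed (products):
  C≡N: 2 × 920 = 1840
  C–H: 2 × 418 = 836
  O–H: 12 × 472 = 5664
  Σ(formed) = 8340 kJ
ΔH = Σ(broken) − Σ(formed) = 7139 − 8340 = −1201 kJ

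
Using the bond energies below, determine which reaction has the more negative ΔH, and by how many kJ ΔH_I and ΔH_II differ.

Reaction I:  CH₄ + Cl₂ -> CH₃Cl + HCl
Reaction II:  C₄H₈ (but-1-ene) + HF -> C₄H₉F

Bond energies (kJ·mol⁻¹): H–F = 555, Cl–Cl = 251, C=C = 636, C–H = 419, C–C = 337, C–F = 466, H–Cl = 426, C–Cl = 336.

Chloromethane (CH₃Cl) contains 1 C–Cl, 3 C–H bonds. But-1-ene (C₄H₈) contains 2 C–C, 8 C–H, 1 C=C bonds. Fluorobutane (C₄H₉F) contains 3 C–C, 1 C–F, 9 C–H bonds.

Reaction I:
  Bonds broken (reactants):
    C–H: 4 × 419 = 1676
    Cl–Cl: 1 × 251 = 251
    Σ(broken) = 1927 kJ
  Bonds formed (products):
    C–Cl: 1 × 336 = 336
    C–H: 3 × 419 = 1257
    H–Cl: 1 × 426 = 426
    Σ(formed) = 2019 kJ
  ΔH_I = 1927 − 2019 = −92 kJ
Reaction II:
  Bonds broken (reactants):
    C–C: 2 × 337 = 674
    C–H: 8 × 419 = 3352
    C=C: 1 × 636 = 636
    H–F: 1 × 555 = 555
    Σ(broken) = 5217 kJ
  Bonds formed (products):
    C–C: 3 × 337 = 1011
    C–F: 1 × 466 = 466
    C–H: 9 × 419 = 3771
    Σ(formed) = 5248 kJ
  ΔH_II = 5217 − 5248 = −31 kJ
ΔH_I − ΔH_II = −61 kJ, so reaction I has the more negative ΔH; |ΔH_I − ΔH_II| = 61 kJ.

Reaction I, by 61 kJ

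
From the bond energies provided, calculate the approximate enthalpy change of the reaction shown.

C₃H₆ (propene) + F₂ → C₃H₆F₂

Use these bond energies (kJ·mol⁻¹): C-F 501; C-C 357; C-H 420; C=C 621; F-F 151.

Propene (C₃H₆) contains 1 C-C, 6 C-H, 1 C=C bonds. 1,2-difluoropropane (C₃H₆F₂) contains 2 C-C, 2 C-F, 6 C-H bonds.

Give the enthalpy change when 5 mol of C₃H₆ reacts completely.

ΔH = −2935 kJ

Bonds broken (reactants):
  C-C: 1 × 357 = 357
  C-H: 6 × 420 = 2520
  C=C: 1 × 621 = 621
  F-F: 1 × 151 = 151
  Σ(broken) = 3649 kJ
Bonds formed (products):
  C-C: 2 × 357 = 714
  C-F: 2 × 501 = 1002
  C-H: 6 × 420 = 2520
  Σ(formed) = 4236 kJ
ΔH = Σ(broken) − Σ(formed) = 3649 − 4236 = −587 kJ
For 5× the reaction as written: 5 × (−587) = −2935 kJ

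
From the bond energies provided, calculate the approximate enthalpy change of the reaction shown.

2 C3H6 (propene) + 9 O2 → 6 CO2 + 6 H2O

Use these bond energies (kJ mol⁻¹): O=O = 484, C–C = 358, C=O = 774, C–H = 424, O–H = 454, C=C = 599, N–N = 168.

Bonds broken (reactants):
  C–C: 2 × 358 = 716
  C–H: 12 × 424 = 5088
  C=C: 2 × 599 = 1198
  O=O: 9 × 484 = 4356
  Σ(broken) = 11358 kJ
Bonds formed (products):
  C=O: 12 × 774 = 9288
  O–H: 12 × 454 = 5448
  Σ(formed) = 14736 kJ
ΔH = Σ(broken) − Σ(formed) = 11358 − 14736 = −3378 kJ

ΔH ≈ −3378 kJ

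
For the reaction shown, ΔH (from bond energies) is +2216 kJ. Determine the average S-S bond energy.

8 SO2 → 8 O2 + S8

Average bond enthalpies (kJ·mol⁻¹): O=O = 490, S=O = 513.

Let D be the S-S bond energy.
Σ(broken) = 16×513 = 8208
Σ(formed) = 8×490 + 8×D = 3920 + 8D
ΔH = Σ(broken) − Σ(formed) = (8208) − (3920 + 8D) = +4288 − 8D
Setting this equal to +2216 kJ gives 8D = 2072, so D = 259 kJ/mol.

D(S-S) ≈ 259 kJ/mol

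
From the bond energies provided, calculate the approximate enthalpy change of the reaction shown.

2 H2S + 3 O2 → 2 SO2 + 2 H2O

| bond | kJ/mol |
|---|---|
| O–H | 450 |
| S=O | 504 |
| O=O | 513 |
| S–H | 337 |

Bonds broken (reactants):
  O=O: 3 × 513 = 1539
  S–H: 4 × 337 = 1348
  Σ(broken) = 2887 kJ
Bonds formed (products):
  O–H: 4 × 450 = 1800
  S=O: 4 × 504 = 2016
  Σ(formed) = 3816 kJ
ΔH = Σ(broken) − Σ(formed) = 2887 − 3816 = −929 kJ

ΔH ≈ −929 kJ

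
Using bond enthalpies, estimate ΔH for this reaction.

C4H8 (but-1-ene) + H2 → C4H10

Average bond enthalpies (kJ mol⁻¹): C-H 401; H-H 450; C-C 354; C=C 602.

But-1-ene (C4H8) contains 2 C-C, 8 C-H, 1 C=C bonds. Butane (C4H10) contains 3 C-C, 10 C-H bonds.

ΔH ≈ −104 kJ

Bonds broken (reactants):
  C-C: 2 × 354 = 708
  C-H: 8 × 401 = 3208
  C=C: 1 × 602 = 602
  H-H: 1 × 450 = 450
  Σ(broken) = 4968 kJ
Bonds formed (products):
  C-C: 3 × 354 = 1062
  C-H: 10 × 401 = 4010
  Σ(formed) = 5072 kJ
ΔH = Σ(broken) − Σ(formed) = 4968 − 5072 = −104 kJ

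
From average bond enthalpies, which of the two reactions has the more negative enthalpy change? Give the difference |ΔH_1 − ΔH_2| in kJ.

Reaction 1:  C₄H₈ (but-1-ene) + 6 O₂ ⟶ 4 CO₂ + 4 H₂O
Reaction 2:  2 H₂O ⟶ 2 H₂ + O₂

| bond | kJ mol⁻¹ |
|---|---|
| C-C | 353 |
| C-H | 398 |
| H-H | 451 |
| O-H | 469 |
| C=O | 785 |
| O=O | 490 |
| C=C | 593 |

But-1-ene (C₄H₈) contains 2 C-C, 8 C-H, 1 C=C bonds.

Reaction 1:
  Bonds broken (reactants):
    C-C: 2 × 353 = 706
    C-H: 8 × 398 = 3184
    C=C: 1 × 593 = 593
    O=O: 6 × 490 = 2940
    Σ(broken) = 7423 kJ
  Bonds formed (products):
    C=O: 8 × 785 = 6280
    O-H: 8 × 469 = 3752
    Σ(formed) = 10032 kJ
  ΔH_1 = 7423 − 10032 = −2609 kJ
Reaction 2:
  Bonds broken (reactants):
    O-H: 4 × 469 = 1876
    Σ(broken) = 1876 kJ
  Bonds formed (products):
    H-H: 2 × 451 = 902
    O=O: 1 × 490 = 490
    Σ(formed) = 1392 kJ
  ΔH_2 = 1876 − 1392 = +484 kJ
ΔH_1 − ΔH_2 = −3093 kJ, so reaction 1 has the more negative ΔH; |ΔH_1 − ΔH_2| = 3093 kJ.

Reaction 1, by 3093 kJ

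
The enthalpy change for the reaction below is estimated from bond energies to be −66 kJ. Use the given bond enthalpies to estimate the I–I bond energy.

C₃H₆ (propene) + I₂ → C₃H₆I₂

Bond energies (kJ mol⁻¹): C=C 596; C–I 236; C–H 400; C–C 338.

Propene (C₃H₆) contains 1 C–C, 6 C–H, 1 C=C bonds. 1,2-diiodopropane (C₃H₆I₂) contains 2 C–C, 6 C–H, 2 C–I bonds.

Let D be the I–I bond energy.
Σ(broken) = 1×338 + 6×400 + 1×596 + 1×D = 3334 + D
Σ(formed) = 2×338 + 6×400 + 2×236 = 3548
ΔH = Σ(broken) − Σ(formed) = (3334 + D) − (3548) = −214 + D
Setting this equal to −66 kJ gives D = 148 kJ/mol.

D(I–I) ≈ 148 kJ/mol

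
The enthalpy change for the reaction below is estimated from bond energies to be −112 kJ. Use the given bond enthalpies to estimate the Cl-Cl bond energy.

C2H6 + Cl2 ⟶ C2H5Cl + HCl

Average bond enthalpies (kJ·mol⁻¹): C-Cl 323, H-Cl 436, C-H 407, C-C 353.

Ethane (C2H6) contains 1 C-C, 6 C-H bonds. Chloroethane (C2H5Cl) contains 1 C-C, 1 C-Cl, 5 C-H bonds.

D(Cl-Cl) ≈ 240 kJ/mol

Let D be the Cl-Cl bond energy.
Σ(broken) = 1×353 + 6×407 + 1×D = 2795 + D
Σ(formed) = 1×353 + 1×323 + 5×407 + 1×436 = 3147
ΔH = Σ(broken) − Σ(formed) = (2795 + D) − (3147) = −352 + D
Setting this equal to −112 kJ gives D = 240 kJ/mol.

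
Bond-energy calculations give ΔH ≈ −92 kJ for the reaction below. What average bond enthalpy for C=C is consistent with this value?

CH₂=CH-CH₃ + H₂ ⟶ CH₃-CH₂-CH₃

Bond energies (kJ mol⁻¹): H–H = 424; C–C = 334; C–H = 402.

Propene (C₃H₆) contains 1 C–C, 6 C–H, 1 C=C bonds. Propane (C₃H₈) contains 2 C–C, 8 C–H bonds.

Let D be the C=C bond energy.
Σ(broken) = 1×334 + 6×402 + 1×D + 1×424 = 3170 + D
Σ(formed) = 2×334 + 8×402 = 3884
ΔH = Σ(broken) − Σ(formed) = (3170 + D) − (3884) = −714 + D
Setting this equal to −92 kJ gives D = 622 kJ/mol.

D(C=C) ≈ 622 kJ/mol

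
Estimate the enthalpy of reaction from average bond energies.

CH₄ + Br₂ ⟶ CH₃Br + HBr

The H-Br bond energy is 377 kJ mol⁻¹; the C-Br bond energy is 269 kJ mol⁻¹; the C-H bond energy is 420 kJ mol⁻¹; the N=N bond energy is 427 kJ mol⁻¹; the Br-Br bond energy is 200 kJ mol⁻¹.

Bonds broken (reactants):
  Br-Br: 1 × 200 = 200
  C-H: 4 × 420 = 1680
  Σ(broken) = 1880 kJ
Bonds formed (products):
  C-Br: 1 × 269 = 269
  C-H: 3 × 420 = 1260
  H-Br: 1 × 377 = 377
  Σ(formed) = 1906 kJ
ΔH = Σ(broken) − Σ(formed) = 1880 − 1906 = −26 kJ

ΔH ≈ −26 kJ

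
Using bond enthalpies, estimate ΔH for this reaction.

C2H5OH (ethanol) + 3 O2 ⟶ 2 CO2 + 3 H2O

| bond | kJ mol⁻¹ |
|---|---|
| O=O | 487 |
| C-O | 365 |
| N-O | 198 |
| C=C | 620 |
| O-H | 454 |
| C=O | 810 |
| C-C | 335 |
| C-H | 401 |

Bonds broken (reactants):
  C-C: 1 × 335 = 335
  C-H: 5 × 401 = 2005
  C-O: 1 × 365 = 365
  O-H: 1 × 454 = 454
  O=O: 3 × 487 = 1461
  Σ(broken) = 4620 kJ
Bonds formed (products):
  C=O: 4 × 810 = 3240
  O-H: 6 × 454 = 2724
  Σ(formed) = 5964 kJ
ΔH = Σ(broken) − Σ(formed) = 4620 − 5964 = −1344 kJ

ΔH ≈ −1344 kJ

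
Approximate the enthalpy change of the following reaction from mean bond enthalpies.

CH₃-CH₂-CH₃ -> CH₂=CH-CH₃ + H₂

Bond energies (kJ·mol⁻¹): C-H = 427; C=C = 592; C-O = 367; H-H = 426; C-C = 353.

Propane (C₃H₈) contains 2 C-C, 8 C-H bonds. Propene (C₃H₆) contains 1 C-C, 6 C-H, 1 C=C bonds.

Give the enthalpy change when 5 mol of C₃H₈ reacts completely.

Bonds broken (reactants):
  C-C: 2 × 353 = 706
  C-H: 8 × 427 = 3416
  Σ(broken) = 4122 kJ
Bonds formed (products):
  C-C: 1 × 353 = 353
  C-H: 6 × 427 = 2562
  C=C: 1 × 592 = 592
  H-H: 1 × 426 = 426
  Σ(formed) = 3933 kJ
ΔH = Σ(broken) − Σ(formed) = 4122 − 3933 = +189 kJ
For 5× the reaction as written: 5 × (+189) = +945 kJ

ΔH = +945 kJ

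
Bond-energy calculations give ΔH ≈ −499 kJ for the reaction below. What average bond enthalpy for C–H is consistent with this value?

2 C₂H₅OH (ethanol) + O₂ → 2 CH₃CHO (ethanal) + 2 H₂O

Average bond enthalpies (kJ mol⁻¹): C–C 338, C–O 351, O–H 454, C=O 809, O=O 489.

Let D be the C–H bond energy.
Σ(broken) = 2×338 + 10×D + 2×351 + 2×454 + 1×489 = 2775 + 10D
Σ(formed) = 2×338 + 8×D + 2×809 + 4×454 = 4110 + 8D
ΔH = Σ(broken) − Σ(formed) = (2775 + 10D) − (4110 + 8D) = −1335 + 2D
Setting this equal to −499 kJ gives 2D = 836, so D = 418 kJ/mol.

D(C–H) ≈ 418 kJ/mol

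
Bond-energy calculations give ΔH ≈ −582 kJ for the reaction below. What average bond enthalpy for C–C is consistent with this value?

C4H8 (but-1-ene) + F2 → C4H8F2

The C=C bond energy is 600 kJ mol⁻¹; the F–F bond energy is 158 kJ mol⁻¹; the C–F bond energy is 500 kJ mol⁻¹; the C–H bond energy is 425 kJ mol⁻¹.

Let D be the C–C bond energy.
Σ(broken) = 2×D + 8×425 + 1×600 + 1×158 = 4158 + 2D
Σ(formed) = 3×D + 2×500 + 8×425 = 4400 + 3D
ΔH = Σ(broken) − Σ(formed) = (4158 + 2D) − (4400 + 3D) = −242 − D
Setting this equal to −582 kJ gives D = 340 kJ/mol.

D(C–C) ≈ 340 kJ/mol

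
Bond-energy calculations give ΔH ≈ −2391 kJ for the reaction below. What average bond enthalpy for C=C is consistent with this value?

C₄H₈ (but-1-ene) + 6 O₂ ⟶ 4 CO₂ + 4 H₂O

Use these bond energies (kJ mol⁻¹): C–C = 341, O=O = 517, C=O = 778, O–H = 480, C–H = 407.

D(C=C) ≈ 633 kJ/mol

Let D be the C=C bond energy.
Σ(broken) = 2×341 + 8×407 + 1×D + 6×517 = 7040 + D
Σ(formed) = 8×778 + 8×480 = 10064
ΔH = Σ(broken) − Σ(formed) = (7040 + D) − (10064) = −3024 + D
Setting this equal to −2391 kJ gives D = 633 kJ/mol.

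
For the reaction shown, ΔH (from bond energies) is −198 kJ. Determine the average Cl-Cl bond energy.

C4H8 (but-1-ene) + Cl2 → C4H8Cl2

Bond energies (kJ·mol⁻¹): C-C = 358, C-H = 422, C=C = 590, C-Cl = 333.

D(Cl-Cl) ≈ 236 kJ/mol

Let D be the Cl-Cl bond energy.
Σ(broken) = 2×358 + 8×422 + 1×590 + 1×D = 4682 + D
Σ(formed) = 3×358 + 2×333 + 8×422 = 5116
ΔH = Σ(broken) − Σ(formed) = (4682 + D) − (5116) = −434 + D
Setting this equal to −198 kJ gives D = 236 kJ/mol.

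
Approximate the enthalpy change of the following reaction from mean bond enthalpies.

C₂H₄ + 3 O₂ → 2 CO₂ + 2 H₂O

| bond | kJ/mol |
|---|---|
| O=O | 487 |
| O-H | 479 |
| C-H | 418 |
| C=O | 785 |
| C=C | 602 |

ΔH ≈ −1321 kJ

Bonds broken (reactants):
  C-H: 4 × 418 = 1672
  C=C: 1 × 602 = 602
  O=O: 3 × 487 = 1461
  Σ(broken) = 3735 kJ
Bonds formed (products):
  C=O: 4 × 785 = 3140
  O-H: 4 × 479 = 1916
  Σ(formed) = 5056 kJ
ΔH = Σ(broken) − Σ(formed) = 3735 − 5056 = −1321 kJ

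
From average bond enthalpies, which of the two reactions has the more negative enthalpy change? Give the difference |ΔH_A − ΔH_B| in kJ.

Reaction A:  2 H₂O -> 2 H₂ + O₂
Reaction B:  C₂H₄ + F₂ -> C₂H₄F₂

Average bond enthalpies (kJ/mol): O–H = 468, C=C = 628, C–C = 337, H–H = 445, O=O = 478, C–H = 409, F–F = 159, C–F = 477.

Reaction A:
  Bonds broken (reactants):
    O–H: 4 × 468 = 1872
    Σ(broken) = 1872 kJ
  Bonds formed (products):
    H–H: 2 × 445 = 890
    O=O: 1 × 478 = 478
    Σ(formed) = 1368 kJ
  ΔH_A = 1872 − 1368 = +504 kJ
Reaction B:
  Bonds broken (reactants):
    C–H: 4 × 409 = 1636
    C=C: 1 × 628 = 628
    F–F: 1 × 159 = 159
    Σ(broken) = 2423 kJ
  Bonds formed (products):
    C–C: 1 × 337 = 337
    C–F: 2 × 477 = 954
    C–H: 4 × 409 = 1636
    Σ(formed) = 2927 kJ
  ΔH_B = 2423 − 2927 = −504 kJ
ΔH_A − ΔH_B = +1008 kJ, so reaction B has the more negative ΔH; |ΔH_A − ΔH_B| = 1008 kJ.

Reaction B, by 1008 kJ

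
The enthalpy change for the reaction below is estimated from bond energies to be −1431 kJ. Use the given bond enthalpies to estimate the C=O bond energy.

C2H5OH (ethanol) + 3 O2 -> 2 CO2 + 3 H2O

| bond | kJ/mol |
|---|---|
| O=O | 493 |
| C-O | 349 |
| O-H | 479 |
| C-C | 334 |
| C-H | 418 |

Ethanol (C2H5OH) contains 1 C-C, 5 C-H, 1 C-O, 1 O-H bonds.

D(C=O) ≈ 822 kJ/mol

Let D be the C=O bond energy.
Σ(broken) = 1×334 + 5×418 + 1×349 + 1×479 + 3×493 = 4731
Σ(formed) = 4×D + 6×479 = 2874 + 4D
ΔH = Σ(broken) − Σ(formed) = (4731) − (2874 + 4D) = +1857 − 4D
Setting this equal to −1431 kJ gives 4D = 3288, so D = 822 kJ/mol.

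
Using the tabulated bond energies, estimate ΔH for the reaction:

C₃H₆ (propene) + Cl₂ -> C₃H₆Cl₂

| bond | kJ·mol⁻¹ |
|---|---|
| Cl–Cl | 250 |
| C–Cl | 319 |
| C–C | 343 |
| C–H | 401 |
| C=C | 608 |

ΔH ≈ −123 kJ

Bonds broken (reactants):
  C–C: 1 × 343 = 343
  C–H: 6 × 401 = 2406
  C=C: 1 × 608 = 608
  Cl–Cl: 1 × 250 = 250
  Σ(broken) = 3607 kJ
Bonds formed (products):
  C–C: 2 × 343 = 686
  C–Cl: 2 × 319 = 638
  C–H: 6 × 401 = 2406
  Σ(formed) = 3730 kJ
ΔH = Σ(broken) − Σ(formed) = 3607 − 3730 = −123 kJ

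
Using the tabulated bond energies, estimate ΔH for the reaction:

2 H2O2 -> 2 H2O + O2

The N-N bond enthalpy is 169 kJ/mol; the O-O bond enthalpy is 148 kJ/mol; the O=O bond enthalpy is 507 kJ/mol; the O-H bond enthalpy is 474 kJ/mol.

Bonds broken (reactants):
  O-H: 4 × 474 = 1896
  O-O: 2 × 148 = 296
  Σ(broken) = 2192 kJ
Bonds formed (products):
  O-H: 4 × 474 = 1896
  O=O: 1 × 507 = 507
  Σ(formed) = 2403 kJ
ΔH = Σ(broken) − Σ(formed) = 2192 − 2403 = −211 kJ

ΔH ≈ −211 kJ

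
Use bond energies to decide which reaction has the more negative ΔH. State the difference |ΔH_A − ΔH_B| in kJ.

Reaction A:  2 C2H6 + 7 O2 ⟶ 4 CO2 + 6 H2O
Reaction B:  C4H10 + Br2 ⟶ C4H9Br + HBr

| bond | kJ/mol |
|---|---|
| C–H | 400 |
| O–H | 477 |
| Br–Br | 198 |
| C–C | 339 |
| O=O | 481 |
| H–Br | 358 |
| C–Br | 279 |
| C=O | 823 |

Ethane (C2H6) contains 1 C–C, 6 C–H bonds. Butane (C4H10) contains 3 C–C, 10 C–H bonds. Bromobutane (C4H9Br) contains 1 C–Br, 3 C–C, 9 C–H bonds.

Reaction A, by 3424 kJ

Reaction A:
  Bonds broken (reactants):
    C–C: 2 × 339 = 678
    C–H: 12 × 400 = 4800
    O=O: 7 × 481 = 3367
    Σ(broken) = 8845 kJ
  Bonds formed (products):
    C=O: 8 × 823 = 6584
    O–H: 12 × 477 = 5724
    Σ(formed) = 12308 kJ
  ΔH_A = 8845 − 12308 = −3463 kJ
Reaction B:
  Bonds broken (reactants):
    Br–Br: 1 × 198 = 198
    C–C: 3 × 339 = 1017
    C–H: 10 × 400 = 4000
    Σ(broken) = 5215 kJ
  Bonds formed (products):
    C–Br: 1 × 279 = 279
    C–C: 3 × 339 = 1017
    C–H: 9 × 400 = 3600
    H–Br: 1 × 358 = 358
    Σ(formed) = 5254 kJ
  ΔH_B = 5215 − 5254 = −39 kJ
ΔH_A − ΔH_B = −3424 kJ, so reaction A has the more negative ΔH; |ΔH_A − ΔH_B| = 3424 kJ.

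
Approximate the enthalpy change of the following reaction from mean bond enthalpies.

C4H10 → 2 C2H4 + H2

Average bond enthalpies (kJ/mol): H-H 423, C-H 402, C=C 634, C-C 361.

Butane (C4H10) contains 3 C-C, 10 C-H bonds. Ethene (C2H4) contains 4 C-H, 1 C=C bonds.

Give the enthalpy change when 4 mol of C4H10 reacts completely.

ΔH = +784 kJ

Bonds broken (reactants):
  C-C: 3 × 361 = 1083
  C-H: 10 × 402 = 4020
  Σ(broken) = 5103 kJ
Bonds formed (products):
  C-H: 8 × 402 = 3216
  C=C: 2 × 634 = 1268
  H-H: 1 × 423 = 423
  Σ(formed) = 4907 kJ
ΔH = Σ(broken) − Σ(formed) = 5103 − 4907 = +196 kJ
For 4× the reaction as written: 4 × (+196) = +784 kJ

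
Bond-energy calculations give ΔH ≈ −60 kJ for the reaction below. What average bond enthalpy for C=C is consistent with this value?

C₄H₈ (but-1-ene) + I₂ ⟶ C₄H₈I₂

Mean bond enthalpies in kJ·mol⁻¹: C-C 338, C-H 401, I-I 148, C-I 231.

D(C=C) ≈ 592 kJ/mol

Let D be the C=C bond energy.
Σ(broken) = 2×338 + 8×401 + 1×D + 1×148 = 4032 + D
Σ(formed) = 3×338 + 8×401 + 2×231 = 4684
ΔH = Σ(broken) − Σ(formed) = (4032 + D) − (4684) = −652 + D
Setting this equal to −60 kJ gives D = 592 kJ/mol.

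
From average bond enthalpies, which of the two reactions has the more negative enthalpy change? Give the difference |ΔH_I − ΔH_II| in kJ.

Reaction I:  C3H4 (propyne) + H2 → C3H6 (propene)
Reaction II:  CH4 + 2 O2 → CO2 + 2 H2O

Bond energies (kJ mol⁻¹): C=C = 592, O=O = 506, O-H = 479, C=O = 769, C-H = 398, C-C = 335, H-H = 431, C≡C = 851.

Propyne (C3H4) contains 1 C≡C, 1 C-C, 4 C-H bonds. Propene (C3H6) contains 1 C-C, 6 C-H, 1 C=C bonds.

Reaction I:
  Bonds broken (reactants):
    C≡C: 1 × 851 = 851
    C-C: 1 × 335 = 335
    C-H: 4 × 398 = 1592
    H-H: 1 × 431 = 431
    Σ(broken) = 3209 kJ
  Bonds formed (products):
    C-C: 1 × 335 = 335
    C-H: 6 × 398 = 2388
    C=C: 1 × 592 = 592
    Σ(formed) = 3315 kJ
  ΔH_I = 3209 − 3315 = −106 kJ
Reaction II:
  Bonds broken (reactants):
    C-H: 4 × 398 = 1592
    O=O: 2 × 506 = 1012
    Σ(broken) = 2604 kJ
  Bonds formed (products):
    C=O: 2 × 769 = 1538
    O-H: 4 × 479 = 1916
    Σ(formed) = 3454 kJ
  ΔH_II = 2604 − 3454 = −850 kJ
ΔH_I − ΔH_II = +744 kJ, so reaction II has the more negative ΔH; |ΔH_I − ΔH_II| = 744 kJ.

Reaction II, by 744 kJ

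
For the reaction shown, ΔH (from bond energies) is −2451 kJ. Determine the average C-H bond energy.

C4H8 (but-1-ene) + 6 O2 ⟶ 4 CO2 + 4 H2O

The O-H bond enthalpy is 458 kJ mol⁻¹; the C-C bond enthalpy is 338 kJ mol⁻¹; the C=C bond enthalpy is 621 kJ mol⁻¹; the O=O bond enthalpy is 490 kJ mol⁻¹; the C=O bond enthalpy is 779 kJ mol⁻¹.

D(C-H) ≈ 401 kJ/mol

Let D be the C-H bond energy.
Σ(broken) = 2×338 + 8×D + 1×621 + 6×490 = 4237 + 8D
Σ(formed) = 8×779 + 8×458 = 9896
ΔH = Σ(broken) − Σ(formed) = (4237 + 8D) − (9896) = −5659 + 8D
Setting this equal to −2451 kJ gives 8D = 3208, so D = 401 kJ/mol.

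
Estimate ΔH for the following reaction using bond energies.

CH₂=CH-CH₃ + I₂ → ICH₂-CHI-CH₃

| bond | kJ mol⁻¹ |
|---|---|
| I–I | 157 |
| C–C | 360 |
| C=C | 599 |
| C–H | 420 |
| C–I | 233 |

ΔH ≈ −70 kJ

Bonds broken (reactants):
  C–C: 1 × 360 = 360
  C–H: 6 × 420 = 2520
  C=C: 1 × 599 = 599
  I–I: 1 × 157 = 157
  Σ(broken) = 3636 kJ
Bonds formed (products):
  C–C: 2 × 360 = 720
  C–H: 6 × 420 = 2520
  C–I: 2 × 233 = 466
  Σ(formed) = 3706 kJ
ΔH = Σ(broken) − Σ(formed) = 3636 − 3706 = −70 kJ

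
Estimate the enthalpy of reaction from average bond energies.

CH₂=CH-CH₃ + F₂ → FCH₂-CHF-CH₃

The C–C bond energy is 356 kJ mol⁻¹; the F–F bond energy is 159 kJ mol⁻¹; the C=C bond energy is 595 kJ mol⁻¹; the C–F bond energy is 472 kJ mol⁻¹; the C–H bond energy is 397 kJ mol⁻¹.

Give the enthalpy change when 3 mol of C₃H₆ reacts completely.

Bonds broken (reactants):
  C–C: 1 × 356 = 356
  C–H: 6 × 397 = 2382
  C=C: 1 × 595 = 595
  F–F: 1 × 159 = 159
  Σ(broken) = 3492 kJ
Bonds formed (products):
  C–C: 2 × 356 = 712
  C–F: 2 × 472 = 944
  C–H: 6 × 397 = 2382
  Σ(formed) = 4038 kJ
ΔH = Σ(broken) − Σ(formed) = 3492 − 4038 = −546 kJ
For 3× the reaction as written: 3 × (−546) = −1638 kJ

ΔH = −1638 kJ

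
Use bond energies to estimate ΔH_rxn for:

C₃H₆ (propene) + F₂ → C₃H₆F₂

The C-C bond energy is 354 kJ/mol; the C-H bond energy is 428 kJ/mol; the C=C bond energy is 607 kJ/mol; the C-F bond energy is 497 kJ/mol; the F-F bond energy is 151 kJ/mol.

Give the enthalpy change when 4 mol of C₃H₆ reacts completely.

ΔH = −2360 kJ

Bonds broken (reactants):
  C-C: 1 × 354 = 354
  C-H: 6 × 428 = 2568
  C=C: 1 × 607 = 607
  F-F: 1 × 151 = 151
  Σ(broken) = 3680 kJ
Bonds formed (products):
  C-C: 2 × 354 = 708
  C-F: 2 × 497 = 994
  C-H: 6 × 428 = 2568
  Σ(formed) = 4270 kJ
ΔH = Σ(broken) − Σ(formed) = 3680 − 4270 = −590 kJ
For 4× the reaction as written: 4 × (−590) = −2360 kJ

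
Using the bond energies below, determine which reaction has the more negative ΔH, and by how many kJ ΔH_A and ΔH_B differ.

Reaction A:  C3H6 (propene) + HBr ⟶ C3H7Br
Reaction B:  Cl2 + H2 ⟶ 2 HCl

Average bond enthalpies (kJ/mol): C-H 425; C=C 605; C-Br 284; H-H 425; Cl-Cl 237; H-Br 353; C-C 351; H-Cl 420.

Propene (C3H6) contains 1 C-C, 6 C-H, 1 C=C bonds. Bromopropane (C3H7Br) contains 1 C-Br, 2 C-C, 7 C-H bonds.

Reaction B, by 76 kJ

Reaction A:
  Bonds broken (reactants):
    C-C: 1 × 351 = 351
    C-H: 6 × 425 = 2550
    C=C: 1 × 605 = 605
    H-Br: 1 × 353 = 353
    Σ(broken) = 3859 kJ
  Bonds formed (products):
    C-Br: 1 × 284 = 284
    C-C: 2 × 351 = 702
    C-H: 7 × 425 = 2975
    Σ(formed) = 3961 kJ
  ΔH_A = 3859 − 3961 = −102 kJ
Reaction B:
  Bonds broken (reactants):
    Cl-Cl: 1 × 237 = 237
    H-H: 1 × 425 = 425
    Σ(broken) = 662 kJ
  Bonds formed (products):
    H-Cl: 2 × 420 = 840
    Σ(formed) = 840 kJ
  ΔH_B = 662 − 840 = −178 kJ
ΔH_A − ΔH_B = +76 kJ, so reaction B has the more negative ΔH; |ΔH_A − ΔH_B| = 76 kJ.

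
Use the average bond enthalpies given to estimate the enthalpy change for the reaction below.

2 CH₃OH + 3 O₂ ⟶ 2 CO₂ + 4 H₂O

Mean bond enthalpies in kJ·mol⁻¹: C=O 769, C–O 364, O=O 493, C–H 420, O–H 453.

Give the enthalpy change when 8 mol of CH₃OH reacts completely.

ΔH = −4268 kJ

Bonds broken (reactants):
  C–H: 6 × 420 = 2520
  C–O: 2 × 364 = 728
  O–H: 2 × 453 = 906
  O=O: 3 × 493 = 1479
  Σ(broken) = 5633 kJ
Bonds formed (products):
  C=O: 4 × 769 = 3076
  O–H: 8 × 453 = 3624
  Σ(formed) = 6700 kJ
ΔH = Σ(broken) − Σ(formed) = 5633 − 6700 = −1067 kJ
For 4× the reaction as written: 4 × (−1067) = −4268 kJ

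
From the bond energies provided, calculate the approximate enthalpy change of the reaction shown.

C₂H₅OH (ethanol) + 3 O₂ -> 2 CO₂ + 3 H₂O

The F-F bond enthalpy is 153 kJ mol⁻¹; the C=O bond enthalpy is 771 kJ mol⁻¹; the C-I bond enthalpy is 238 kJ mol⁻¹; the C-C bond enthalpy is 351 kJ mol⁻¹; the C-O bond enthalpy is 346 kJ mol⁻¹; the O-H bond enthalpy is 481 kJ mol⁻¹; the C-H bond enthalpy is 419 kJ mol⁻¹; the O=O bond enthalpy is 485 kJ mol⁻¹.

Bonds broken (reactants):
  C-C: 1 × 351 = 351
  C-H: 5 × 419 = 2095
  C-O: 1 × 346 = 346
  O-H: 1 × 481 = 481
  O=O: 3 × 485 = 1455
  Σ(broken) = 4728 kJ
Bonds formed (products):
  C=O: 4 × 771 = 3084
  O-H: 6 × 481 = 2886
  Σ(formed) = 5970 kJ
ΔH = Σ(broken) − Σ(formed) = 4728 − 5970 = −1242 kJ

ΔH ≈ −1242 kJ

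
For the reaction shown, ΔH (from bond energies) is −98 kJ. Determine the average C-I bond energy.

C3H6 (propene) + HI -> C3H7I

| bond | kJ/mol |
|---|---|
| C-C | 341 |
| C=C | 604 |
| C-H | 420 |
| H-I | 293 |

Let D be the C-I bond energy.
Σ(broken) = 1×341 + 6×420 + 1×604 + 1×293 = 3758
Σ(formed) = 2×341 + 7×420 + 1×D = 3622 + D
ΔH = Σ(broken) − Σ(formed) = (3758) − (3622 + D) = +136 − D
Setting this equal to −98 kJ gives D = 234 kJ/mol.

D(C-I) ≈ 234 kJ/mol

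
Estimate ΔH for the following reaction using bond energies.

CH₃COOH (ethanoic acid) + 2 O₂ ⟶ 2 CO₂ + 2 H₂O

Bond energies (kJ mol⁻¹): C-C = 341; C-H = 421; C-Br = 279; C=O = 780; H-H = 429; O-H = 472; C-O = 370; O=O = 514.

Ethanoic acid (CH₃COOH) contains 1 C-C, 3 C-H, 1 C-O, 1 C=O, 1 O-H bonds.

ΔH ≈ −754 kJ

Bonds broken (reactants):
  C-C: 1 × 341 = 341
  C-H: 3 × 421 = 1263
  C-O: 1 × 370 = 370
  C=O: 1 × 780 = 780
  O-H: 1 × 472 = 472
  O=O: 2 × 514 = 1028
  Σ(broken) = 4254 kJ
Bonds formed (products):
  C=O: 4 × 780 = 3120
  O-H: 4 × 472 = 1888
  Σ(formed) = 5008 kJ
ΔH = Σ(broken) − Σ(formed) = 4254 − 5008 = −754 kJ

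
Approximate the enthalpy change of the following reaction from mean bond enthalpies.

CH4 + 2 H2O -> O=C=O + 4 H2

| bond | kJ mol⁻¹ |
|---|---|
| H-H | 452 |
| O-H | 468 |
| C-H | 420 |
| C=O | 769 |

ΔH ≈ +206 kJ

Bonds broken (reactants):
  C-H: 4 × 420 = 1680
  O-H: 4 × 468 = 1872
  Σ(broken) = 3552 kJ
Bonds formed (products):
  C=O: 2 × 769 = 1538
  H-H: 4 × 452 = 1808
  Σ(formed) = 3346 kJ
ΔH = Σ(broken) − Σ(formed) = 3552 − 3346 = +206 kJ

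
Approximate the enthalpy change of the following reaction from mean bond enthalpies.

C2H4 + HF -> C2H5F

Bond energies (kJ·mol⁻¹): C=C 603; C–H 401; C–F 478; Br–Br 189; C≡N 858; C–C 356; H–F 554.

ΔH ≈ −78 kJ

Bonds broken (reactants):
  C–H: 4 × 401 = 1604
  C=C: 1 × 603 = 603
  H–F: 1 × 554 = 554
  Σ(broken) = 2761 kJ
Bonds formed (products):
  C–C: 1 × 356 = 356
  C–F: 1 × 478 = 478
  C–H: 5 × 401 = 2005
  Σ(formed) = 2839 kJ
ΔH = Σ(broken) − Σ(formed) = 2761 − 2839 = −78 kJ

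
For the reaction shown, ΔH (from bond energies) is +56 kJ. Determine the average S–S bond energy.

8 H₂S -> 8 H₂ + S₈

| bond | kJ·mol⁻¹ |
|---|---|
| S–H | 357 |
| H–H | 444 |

Let D be the S–S bond energy.
Σ(broken) = 16×357 = 5712
Σ(formed) = 8×444 + 8×D = 3552 + 8D
ΔH = Σ(broken) − Σ(formed) = (5712) − (3552 + 8D) = +2160 − 8D
Setting this equal to +56 kJ gives 8D = 2104, so D = 263 kJ/mol.

D(S–S) ≈ 263 kJ/mol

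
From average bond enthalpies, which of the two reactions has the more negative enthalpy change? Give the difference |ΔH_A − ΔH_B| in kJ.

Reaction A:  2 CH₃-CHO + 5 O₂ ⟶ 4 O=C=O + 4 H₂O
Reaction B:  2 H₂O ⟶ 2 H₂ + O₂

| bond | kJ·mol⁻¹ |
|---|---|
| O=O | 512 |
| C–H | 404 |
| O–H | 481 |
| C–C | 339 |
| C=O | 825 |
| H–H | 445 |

Reaction A:
  Bonds broken (reactants):
    C–C: 2 × 339 = 678
    C–H: 8 × 404 = 3232
    C=O: 2 × 825 = 1650
    O=O: 5 × 512 = 2560
    Σ(broken) = 8120 kJ
  Bonds formed (products):
    C=O: 8 × 825 = 6600
    O–H: 8 × 481 = 3848
    Σ(formed) = 10448 kJ
  ΔH_A = 8120 − 10448 = −2328 kJ
Reaction B:
  Bonds broken (reactants):
    O–H: 4 × 481 = 1924
    Σ(broken) = 1924 kJ
  Bonds formed (products):
    H–H: 2 × 445 = 890
    O=O: 1 × 512 = 512
    Σ(formed) = 1402 kJ
  ΔH_B = 1924 − 1402 = +522 kJ
ΔH_A − ΔH_B = −2850 kJ, so reaction A has the more negative ΔH; |ΔH_A − ΔH_B| = 2850 kJ.

Reaction A, by 2850 kJ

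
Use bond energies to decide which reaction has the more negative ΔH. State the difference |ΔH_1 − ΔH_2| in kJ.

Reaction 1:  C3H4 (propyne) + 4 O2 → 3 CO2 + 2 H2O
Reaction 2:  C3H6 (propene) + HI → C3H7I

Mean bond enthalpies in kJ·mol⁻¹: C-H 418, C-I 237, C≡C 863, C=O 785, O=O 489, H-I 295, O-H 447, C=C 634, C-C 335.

Reaction 1:
  Bonds broken (reactants):
    C≡C: 1 × 863 = 863
    C-C: 1 × 335 = 335
    C-H: 4 × 418 = 1672
    O=O: 4 × 489 = 1956
    Σ(broken) = 4826 kJ
  Bonds formed (products):
    C=O: 6 × 785 = 4710
    O-H: 4 × 447 = 1788
    Σ(formed) = 6498 kJ
  ΔH_1 = 4826 − 6498 = −1672 kJ
Reaction 2:
  Bonds broken (reactants):
    C-C: 1 × 335 = 335
    C-H: 6 × 418 = 2508
    C=C: 1 × 634 = 634
    H-I: 1 × 295 = 295
    Σ(broken) = 3772 kJ
  Bonds formed (products):
    C-C: 2 × 335 = 670
    C-H: 7 × 418 = 2926
    C-I: 1 × 237 = 237
    Σ(formed) = 3833 kJ
  ΔH_2 = 3772 − 3833 = −61 kJ
ΔH_1 − ΔH_2 = −1611 kJ, so reaction 1 has the more negative ΔH; |ΔH_1 − ΔH_2| = 1611 kJ.

Reaction 1, by 1611 kJ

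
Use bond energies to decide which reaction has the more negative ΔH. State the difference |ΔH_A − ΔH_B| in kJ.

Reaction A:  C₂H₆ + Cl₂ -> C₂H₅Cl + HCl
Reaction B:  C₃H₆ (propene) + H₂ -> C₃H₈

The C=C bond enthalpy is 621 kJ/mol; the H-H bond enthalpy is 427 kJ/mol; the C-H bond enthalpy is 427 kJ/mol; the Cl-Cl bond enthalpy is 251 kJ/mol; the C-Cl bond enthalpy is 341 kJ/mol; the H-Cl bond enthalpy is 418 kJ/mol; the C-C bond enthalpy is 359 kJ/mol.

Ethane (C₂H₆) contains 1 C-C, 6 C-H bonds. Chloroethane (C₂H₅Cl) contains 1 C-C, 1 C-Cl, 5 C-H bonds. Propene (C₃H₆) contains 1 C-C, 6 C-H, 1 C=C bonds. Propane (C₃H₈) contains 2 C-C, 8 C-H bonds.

Reaction A:
  Bonds broken (reactants):
    C-C: 1 × 359 = 359
    C-H: 6 × 427 = 2562
    Cl-Cl: 1 × 251 = 251
    Σ(broken) = 3172 kJ
  Bonds formed (products):
    C-C: 1 × 359 = 359
    C-Cl: 1 × 341 = 341
    C-H: 5 × 427 = 2135
    H-Cl: 1 × 418 = 418
    Σ(formed) = 3253 kJ
  ΔH_A = 3172 − 3253 = −81 kJ
Reaction B:
  Bonds broken (reactants):
    C-C: 1 × 359 = 359
    C-H: 6 × 427 = 2562
    C=C: 1 × 621 = 621
    H-H: 1 × 427 = 427
    Σ(broken) = 3969 kJ
  Bonds formed (products):
    C-C: 2 × 359 = 718
    C-H: 8 × 427 = 3416
    Σ(formed) = 4134 kJ
  ΔH_B = 3969 − 4134 = −165 kJ
ΔH_A − ΔH_B = +84 kJ, so reaction B has the more negative ΔH; |ΔH_A − ΔH_B| = 84 kJ.

Reaction B, by 84 kJ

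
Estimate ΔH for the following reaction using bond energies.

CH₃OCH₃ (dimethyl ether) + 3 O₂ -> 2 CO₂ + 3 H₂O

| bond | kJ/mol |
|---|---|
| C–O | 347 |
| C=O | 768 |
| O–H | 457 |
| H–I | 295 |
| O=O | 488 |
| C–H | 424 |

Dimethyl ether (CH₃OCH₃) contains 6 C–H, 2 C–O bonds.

ΔH ≈ −1112 kJ

Bonds broken (reactants):
  C–H: 6 × 424 = 2544
  C–O: 2 × 347 = 694
  O=O: 3 × 488 = 1464
  Σ(broken) = 4702 kJ
Bonds formed (products):
  C=O: 4 × 768 = 3072
  O–H: 6 × 457 = 2742
  Σ(formed) = 5814 kJ
ΔH = Σ(broken) − Σ(formed) = 4702 − 5814 = −1112 kJ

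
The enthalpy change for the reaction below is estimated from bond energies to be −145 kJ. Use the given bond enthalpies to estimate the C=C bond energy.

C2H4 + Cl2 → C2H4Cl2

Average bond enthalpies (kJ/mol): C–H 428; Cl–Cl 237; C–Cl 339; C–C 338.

Let D be the C=C bond energy.
Σ(broken) = 4×428 + 1×D + 1×237 = 1949 + D
Σ(formed) = 1×338 + 2×339 + 4×428 = 2728
ΔH = Σ(broken) − Σ(formed) = (1949 + D) − (2728) = −779 + D
Setting this equal to −145 kJ gives D = 634 kJ/mol.

D(C=C) ≈ 634 kJ/mol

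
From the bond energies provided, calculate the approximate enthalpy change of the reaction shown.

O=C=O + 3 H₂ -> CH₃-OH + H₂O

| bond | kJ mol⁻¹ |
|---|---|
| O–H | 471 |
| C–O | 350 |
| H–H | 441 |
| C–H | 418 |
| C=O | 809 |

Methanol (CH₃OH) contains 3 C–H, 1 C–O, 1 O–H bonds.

ΔH ≈ −76 kJ

Bonds broken (reactants):
  C=O: 2 × 809 = 1618
  H–H: 3 × 441 = 1323
  Σ(broken) = 2941 kJ
Bonds formed (products):
  C–H: 3 × 418 = 1254
  C–O: 1 × 350 = 350
  O–H: 3 × 471 = 1413
  Σ(formed) = 3017 kJ
ΔH = Σ(broken) − Σ(formed) = 2941 − 3017 = −76 kJ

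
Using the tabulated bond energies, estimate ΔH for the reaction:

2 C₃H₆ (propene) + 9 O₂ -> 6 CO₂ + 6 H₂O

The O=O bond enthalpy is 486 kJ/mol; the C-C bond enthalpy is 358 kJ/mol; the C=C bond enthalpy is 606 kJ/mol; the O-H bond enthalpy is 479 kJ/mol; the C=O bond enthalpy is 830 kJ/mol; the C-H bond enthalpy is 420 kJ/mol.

ΔH ≈ −4366 kJ

Bonds broken (reactants):
  C-C: 2 × 358 = 716
  C-H: 12 × 420 = 5040
  C=C: 2 × 606 = 1212
  O=O: 9 × 486 = 4374
  Σ(broken) = 11342 kJ
Bonds formed (products):
  C=O: 12 × 830 = 9960
  O-H: 12 × 479 = 5748
  Σ(formed) = 15708 kJ
ΔH = Σ(broken) − Σ(formed) = 11342 − 15708 = −4366 kJ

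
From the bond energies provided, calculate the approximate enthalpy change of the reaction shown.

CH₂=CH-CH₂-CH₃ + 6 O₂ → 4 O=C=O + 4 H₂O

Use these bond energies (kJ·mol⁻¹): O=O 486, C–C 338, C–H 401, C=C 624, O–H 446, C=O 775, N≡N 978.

Bonds broken (reactants):
  C–C: 2 × 338 = 676
  C–H: 8 × 401 = 3208
  C=C: 1 × 624 = 624
  O=O: 6 × 486 = 2916
  Σ(broken) = 7424 kJ
Bonds formed (products):
  C=O: 8 × 775 = 6200
  O–H: 8 × 446 = 3568
  Σ(formed) = 9768 kJ
ΔH = Σ(broken) − Σ(formed) = 7424 − 9768 = −2344 kJ

ΔH ≈ −2344 kJ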